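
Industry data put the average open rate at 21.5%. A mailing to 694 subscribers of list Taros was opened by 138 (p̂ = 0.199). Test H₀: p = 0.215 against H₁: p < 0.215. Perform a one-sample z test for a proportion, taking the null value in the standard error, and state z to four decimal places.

z = -1.0358

p̂ = 138/694 ≈ 0.198847.
SE = √(p₀(1−p₀)/n) = √(0.16878/694) = 0.015595.
z = (0.198847 − 0.215)/0.015595 = -0.016153/0.015595 = -1.0358.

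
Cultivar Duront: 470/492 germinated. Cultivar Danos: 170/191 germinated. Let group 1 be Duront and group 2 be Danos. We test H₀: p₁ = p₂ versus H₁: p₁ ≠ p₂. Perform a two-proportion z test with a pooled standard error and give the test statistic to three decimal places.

z = 3.150

p̂₁ = 470/492 = 0.95528, p̂₂ = 170/191 = 0.89005.
Pooled p̂ = (470+170)/(492+191) = 640/683 = 0.93704.
SE = √(p̂(1−p̂)(1/n₁+1/n₂)) = √(0.93704·0.06296·0.00726812) = √(0.000428775) = 0.02071.
z = (0.95528 − 0.89005)/0.02071 = 0.06523/0.02071 = 3.150.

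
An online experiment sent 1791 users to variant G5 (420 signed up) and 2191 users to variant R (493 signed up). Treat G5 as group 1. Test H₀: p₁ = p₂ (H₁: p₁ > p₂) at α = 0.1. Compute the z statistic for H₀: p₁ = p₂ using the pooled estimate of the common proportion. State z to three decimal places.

p̂₁ = 420/1791 ≈ 0.23451, p̂₂ = 493/2191 ≈ 0.22501.
Pooled p̂ = (420+493)/(1791+2191) = 913/3982 = 0.22928.
SE = √(p̂(1−p̂)(1/n₁+1/n₂)) = √(0.22928·0.77072·0.00101476) = √(0.00017932) = 0.01339.
z = (0.23451 − 0.22501)/0.01339 = 0.00950/0.01339 = 0.709.
p-value = P(Z > 0.709) ≈ 0.2392; since p > α = 0.1, fail to reject H₀.

z = 0.709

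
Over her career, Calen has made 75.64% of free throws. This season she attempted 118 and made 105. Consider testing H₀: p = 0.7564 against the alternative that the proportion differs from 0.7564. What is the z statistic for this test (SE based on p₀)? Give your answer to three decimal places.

p̂ = 105/118 ≈ 0.889831.
Under H₀, SE = √(0.7564·0.2436/118) = √(0.00156152) = 0.039516.
z = (0.889831 − 0.7564)/0.039516 = 0.133431/0.039516 = 3.377.

z = 3.377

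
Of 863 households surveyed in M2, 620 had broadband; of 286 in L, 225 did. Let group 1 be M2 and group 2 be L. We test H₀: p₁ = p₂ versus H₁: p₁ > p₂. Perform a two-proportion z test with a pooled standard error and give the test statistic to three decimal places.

z = -2.269

p̂₁ = 620/863 = 0.71842, p̂₂ = 225/286 = 0.78671.
Pooled p̂ = (620+225)/(863+286) = 845/1149 = 0.73542.
SE = √(0.194576 × 0.00465525) = 0.03010.
z = (0.71842 − 0.78671)/0.03010 = -0.06829/0.03010 = -2.269.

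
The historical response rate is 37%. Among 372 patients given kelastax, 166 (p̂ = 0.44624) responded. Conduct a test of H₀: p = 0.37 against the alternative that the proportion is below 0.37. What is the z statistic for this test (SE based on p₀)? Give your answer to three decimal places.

z = 3.046

p̂ = 166/372 = 0.44624.
Standard error under H₀: √(0.37×0.63/372) = 0.02503.
z = (0.44624 − 0.37)/0.02503 = 0.07624/0.02503 = 3.046.
p-value = P(Z < 3.046) ≈ 0.9988.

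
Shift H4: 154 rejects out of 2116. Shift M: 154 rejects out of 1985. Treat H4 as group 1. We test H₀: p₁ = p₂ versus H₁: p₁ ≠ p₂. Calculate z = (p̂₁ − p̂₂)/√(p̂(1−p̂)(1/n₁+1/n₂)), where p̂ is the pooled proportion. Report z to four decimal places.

p̂₁ = 154/2116 ≈ 0.072779, p̂₂ = 154/1985 ≈ 0.077582.
Pooled p̂ = (154+154)/(2116+1985) = 308/4101 = 0.075104.
SE = √(0.0694631 × 0.000976368) = 0.008235.
z = (0.072779 − 0.077582)/0.008235 = -0.004803/0.008235 = -0.5832.
p-value = 2·P(Z > 0.583) ≈ 0.5597.

z = -0.5832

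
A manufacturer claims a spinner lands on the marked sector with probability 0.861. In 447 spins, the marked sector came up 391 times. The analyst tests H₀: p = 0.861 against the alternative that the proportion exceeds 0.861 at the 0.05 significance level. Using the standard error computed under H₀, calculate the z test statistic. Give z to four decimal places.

z = 0.8385

p̂ = 391/447 = 0.874720.
Standard error under H₀: √(0.861×0.139/447) = 0.016363.
z = (0.874720 − 0.861)/0.016363 = 0.013720/0.016363 = 0.8385.
p-value = P(Z > 0.839) ≈ 0.2009, so at α = 0.05 we fail to reject H₀.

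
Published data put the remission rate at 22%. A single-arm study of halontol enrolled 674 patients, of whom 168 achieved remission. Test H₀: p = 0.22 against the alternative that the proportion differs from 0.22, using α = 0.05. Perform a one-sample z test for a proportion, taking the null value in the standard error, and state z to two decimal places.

p̂ = 168/674 ≈ 0.2493.
Standard error under H₀: √(0.22×0.78/674) = 0.0160.
z = (0.2493 − 0.22)/0.0160 = 0.0293/0.0160 = 1.83.
p-value = 2·P(Z > 1.834) ≈ 0.0667; since p > α = 0.05, fail to reject H₀.

z = 1.83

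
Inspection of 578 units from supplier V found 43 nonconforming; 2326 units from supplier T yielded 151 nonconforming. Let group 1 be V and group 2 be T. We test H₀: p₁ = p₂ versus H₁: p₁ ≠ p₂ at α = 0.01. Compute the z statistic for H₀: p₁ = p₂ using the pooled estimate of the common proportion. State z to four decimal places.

z = 0.8166

p̂₁ = 43/578 ≈ 0.074394, p̂₂ = 151/2326 ≈ 0.064918.
Pooled p̂ = (43+151)/(578+2326) = 194/2904 = 0.066804.
SE = √(0.0623416 × 0.00216003) = 0.011604.
z = (0.074394 − 0.064918)/0.011604 = 0.009476/0.011604 = 0.8166.
p-value = 2·P(Z > 0.817) ≈ 0.4142. With α = 0.01, fail to reject H₀.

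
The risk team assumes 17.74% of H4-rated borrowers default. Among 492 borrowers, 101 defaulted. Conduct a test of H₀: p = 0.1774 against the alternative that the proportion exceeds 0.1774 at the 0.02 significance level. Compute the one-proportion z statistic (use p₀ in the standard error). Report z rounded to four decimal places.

z = 1.6191

p̂ = 101/492 ≈ 0.205285.
SE = √(p₀(1−p₀)/n) = √(0.14593/492) = 0.017222.
z = (0.205285 − 0.1774)/0.017222 = 0.027885/0.017222 = 1.6191.
p-value = P(Z > 1.619) ≈ 0.0527. With α = 0.02, fail to reject H₀.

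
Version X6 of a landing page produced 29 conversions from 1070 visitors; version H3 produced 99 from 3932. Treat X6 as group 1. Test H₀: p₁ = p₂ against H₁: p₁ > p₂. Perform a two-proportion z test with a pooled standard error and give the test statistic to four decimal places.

p̂₁ = 29/1070 ≈ 0.027103, p̂₂ = 99/3932 ≈ 0.025178.
Pooled p̂ = (29+99)/(1070+3932) = 128/5002 = 0.025590.
SE = √(0.0249349 × 0.0011889) = 0.005445.
z = (0.027103 − 0.025178)/0.005445 = 0.001925/0.005445 = 0.3535.
p-value = P(Z > 0.354) ≈ 0.3619.

z = 0.3535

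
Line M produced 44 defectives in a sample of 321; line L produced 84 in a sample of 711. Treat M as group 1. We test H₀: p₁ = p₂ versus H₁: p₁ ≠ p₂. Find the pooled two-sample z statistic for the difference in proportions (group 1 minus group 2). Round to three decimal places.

z = 0.854

p̂₁ = 44/321 = 0.13707, p̂₂ = 84/711 = 0.11814.
Pooled p̂ = (44+84)/(321+711) = 128/1032 = 0.12403.
SE = √(0.108647 × 0.00452173) = 0.02216.
z = (0.13707 − 0.11814)/0.02216 = 0.01893/0.02216 = 0.854.
p-value = 2·P(Z > 0.854) ≈ 0.3931.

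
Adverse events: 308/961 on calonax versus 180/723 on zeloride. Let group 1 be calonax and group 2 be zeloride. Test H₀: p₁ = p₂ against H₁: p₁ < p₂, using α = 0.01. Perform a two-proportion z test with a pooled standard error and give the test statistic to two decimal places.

p̂₁ = 308/961 = 0.32050, p̂₂ = 180/723 = 0.24896.
Pooled p̂ = (308+180)/(961+723) = 488/1684 = 0.28979.
SE = √(0.20581 × 0.00242371) = 0.02233.
z = (0.32050 − 0.24896)/0.02233 = 0.07154/0.02233 = 3.20.
p-value = P(Z < 3.203) ≈ 0.9993, so at α = 0.01 we fail to reject H₀.

z = 3.20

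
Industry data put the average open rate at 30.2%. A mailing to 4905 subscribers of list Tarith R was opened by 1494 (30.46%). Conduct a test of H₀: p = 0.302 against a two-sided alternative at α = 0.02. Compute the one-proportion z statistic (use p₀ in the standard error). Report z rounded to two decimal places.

p̂ = 1494/4905 ≈ 0.3046.
Standard error under H₀: √(0.302×0.698/4905) = 0.0066.
z = (0.3046 − 0.302)/0.0066 = 0.0026/0.0066 = 0.39.
p-value = 2·P(Z > 0.395) ≈ 0.6931; since p > α = 0.02, fail to reject H₀.

z = 0.39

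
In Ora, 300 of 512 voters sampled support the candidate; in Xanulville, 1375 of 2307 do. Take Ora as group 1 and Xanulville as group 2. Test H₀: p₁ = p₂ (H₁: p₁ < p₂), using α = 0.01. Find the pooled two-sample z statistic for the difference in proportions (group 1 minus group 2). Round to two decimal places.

p̂₁ = 300/512 ≈ 0.5859, p̂₂ = 1375/2307 ≈ 0.5960.
Pooled p̂ = (300+1375)/(512+2307) = 1675/2819 = 0.5942.
SE = √(0.24113 × 0.00238659) = 0.0240.
z = (0.5859 − 0.5960)/0.0240 = -0.0101/0.0240 = -0.42.
p-value = P(Z < -0.420) ≈ 0.3373; since p > α = 0.01, fail to reject H₀.

z = -0.42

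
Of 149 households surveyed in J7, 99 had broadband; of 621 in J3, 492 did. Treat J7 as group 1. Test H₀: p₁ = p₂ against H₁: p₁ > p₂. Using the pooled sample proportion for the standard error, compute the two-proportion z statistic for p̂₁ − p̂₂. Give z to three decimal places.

p̂₁ = 99/149 = 0.66443, p̂₂ = 492/621 = 0.79227.
Pooled p̂ = (99+492)/(149+621) = 591/770 = 0.76753.
SE = √(0.178426 × 0.00832172) = 0.03853.
z = (0.66443 − 0.79227)/0.03853 = -0.12784/0.03853 = -3.318.

z = -3.318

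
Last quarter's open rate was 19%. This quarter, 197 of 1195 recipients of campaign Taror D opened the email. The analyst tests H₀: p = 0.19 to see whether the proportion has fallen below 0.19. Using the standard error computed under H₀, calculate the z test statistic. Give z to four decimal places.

z = -2.2159

p̂ = 197/1195 = 0.164854.
SE = √(p₀(1−p₀)/n) = √(0.1539/1195) = 0.011348.
z = (0.164854 − 0.19)/0.011348 = -0.025146/0.011348 = -2.2159.
p-value = P(Z < -2.216) ≈ 0.0134.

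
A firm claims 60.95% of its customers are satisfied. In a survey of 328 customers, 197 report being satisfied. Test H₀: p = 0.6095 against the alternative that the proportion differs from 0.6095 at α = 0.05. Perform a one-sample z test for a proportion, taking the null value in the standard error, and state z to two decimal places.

p̂ = 197/328 = 0.6006.
Standard error under H₀: √(0.6095×0.3905/328) = 0.0269.
z = (0.6006 − 0.6095)/0.0269 = -0.0089/0.0269 = -0.33.
Two-sided p-value ≈ 2·Φ(−0.330) = 0.7414, so at α = 0.05 we fail to reject H₀.

z = -0.33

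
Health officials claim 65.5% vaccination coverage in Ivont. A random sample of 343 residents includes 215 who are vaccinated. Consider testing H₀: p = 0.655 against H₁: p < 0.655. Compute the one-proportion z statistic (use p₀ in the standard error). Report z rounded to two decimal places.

p̂ = 215/343 ≈ 0.6268.
SE = √(p₀(1−p₀)/n) = √(0.22597/343) = 0.0257.
z = (0.6268 − 0.655)/0.0257 = -0.0282/0.0257 = -1.10.
p-value = P(Z < -1.098) ≈ 0.1361.

z = -1.10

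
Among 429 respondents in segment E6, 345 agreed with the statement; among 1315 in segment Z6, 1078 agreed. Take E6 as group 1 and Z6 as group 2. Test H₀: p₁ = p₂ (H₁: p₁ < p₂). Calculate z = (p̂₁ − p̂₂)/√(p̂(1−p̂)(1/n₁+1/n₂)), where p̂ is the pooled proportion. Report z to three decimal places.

z = -0.723

p̂₁ = 345/429 = 0.80420, p̂₂ = 1078/1315 = 0.81977.
Pooled p̂ = (345+1078)/(429+1315) = 1423/1744 = 0.81594.
SE = √(0.150182 × 0.00309146) = 0.02155.
z = (0.80420 − 0.81977)/0.02155 = -0.01557/0.02155 = -0.723.
p-value = P(Z < -0.723) ≈ 0.2349.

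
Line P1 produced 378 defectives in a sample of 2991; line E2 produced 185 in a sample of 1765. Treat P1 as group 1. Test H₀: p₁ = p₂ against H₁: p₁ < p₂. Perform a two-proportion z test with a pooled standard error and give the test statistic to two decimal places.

z = 2.22

p̂₁ = 378/2991 = 0.12638, p̂₂ = 185/1765 = 0.10482.
Pooled p̂ = (378+185)/(2991+1765) = 563/4756 = 0.11838.
SE = √(0.104364 × 0.000900909) = 0.00970.
z = (0.12638 − 0.10482)/0.00970 = 0.02156/0.00970 = 2.22.
p-value = P(Z < 2.224) ≈ 0.9869.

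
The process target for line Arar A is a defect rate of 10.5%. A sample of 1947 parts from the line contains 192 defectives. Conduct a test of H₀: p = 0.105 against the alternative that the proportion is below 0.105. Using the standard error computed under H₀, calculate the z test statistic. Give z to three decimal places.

z = -0.919

p̂ = 192/1947 = 0.09861.
Under H₀, SE = √(0.105·0.895/1947) = √(4.82666e-05) = 0.00695.
z = (0.09861 − 0.105)/0.00695 = -0.00639/0.00695 = -0.919.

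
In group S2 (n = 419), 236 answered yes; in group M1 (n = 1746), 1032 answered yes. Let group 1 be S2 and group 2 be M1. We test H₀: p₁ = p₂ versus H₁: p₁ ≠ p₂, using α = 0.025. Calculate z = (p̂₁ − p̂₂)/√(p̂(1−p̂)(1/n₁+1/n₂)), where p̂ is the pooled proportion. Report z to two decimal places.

p̂₁ = 236/419 ≈ 0.5632, p̂₂ = 1032/1746 ≈ 0.5911.
Pooled p̂ = (236+1032)/(419+1746) = 1268/2165 = 0.5857.
SE = √(p̂(1−p̂)(1/n₁+1/n₂)) = √(0.5857·0.4143·0.00295937) = √(0.000718118) = 0.0268.
z = (0.5632 − 0.5911)/0.0268 = -0.0279/0.0268 = -1.04.
Two-sided p-value ≈ 2·Φ(−1.038) = 0.2992. With α = 0.025, fail to reject H₀.

z = -1.04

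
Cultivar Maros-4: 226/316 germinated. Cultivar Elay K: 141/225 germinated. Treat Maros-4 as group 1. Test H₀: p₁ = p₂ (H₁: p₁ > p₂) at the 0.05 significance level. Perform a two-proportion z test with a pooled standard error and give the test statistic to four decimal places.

p̂₁ = 226/316 = 0.715190, p̂₂ = 141/225 = 0.626667.
Pooled p̂ = (226+141)/(316+225) = 367/541 = 0.678373.
SE = √(0.218183 × 0.007609) = 0.040745.
z = (0.715190 − 0.626667)/0.040745 = 0.088523/0.040745 = 2.1726.
p-value = P(Z > 2.173) ≈ 0.0149, so at α = 0.05 we reject H₀.

z = 2.1726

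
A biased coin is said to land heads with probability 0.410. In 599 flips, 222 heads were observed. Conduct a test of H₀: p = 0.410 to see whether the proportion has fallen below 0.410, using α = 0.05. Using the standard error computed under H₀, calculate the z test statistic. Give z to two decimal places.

p̂ = 222/599 ≈ 0.3706.
SE = √(p₀(1−p₀)/n) = √(0.2419/599) = 0.0201.
z = (0.3706 − 0.41)/0.0201 = -0.0394/0.0201 = -1.96.
p-value = P(Z < -1.960) ≈ 0.0250, so at α = 0.05 we reject H₀.

z = -1.96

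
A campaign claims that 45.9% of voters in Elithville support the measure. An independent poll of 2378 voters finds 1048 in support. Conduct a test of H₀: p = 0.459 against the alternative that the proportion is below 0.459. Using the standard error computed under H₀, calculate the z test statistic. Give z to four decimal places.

p̂ = 1048/2378 ≈ 0.440706.
Under H₀, SE = √(0.459·0.541/2378) = √(0.000104423) = 0.010219.
z = (0.440706 − 0.459)/0.010219 = -0.018294/0.010219 = -1.7902.

z = -1.7902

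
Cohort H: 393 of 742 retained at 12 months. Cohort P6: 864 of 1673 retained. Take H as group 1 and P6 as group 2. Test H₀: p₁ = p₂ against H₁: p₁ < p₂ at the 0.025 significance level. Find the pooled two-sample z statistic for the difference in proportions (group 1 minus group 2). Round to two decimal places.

z = 0.60

p̂₁ = 393/742 = 0.5296, p̂₂ = 864/1673 = 0.5164.
Pooled p̂ = (393+864)/(742+1673) = 1257/2415 = 0.5205.
SE = √(p̂(1−p̂)(1/n₁+1/n₂)) = √(0.5205·0.4795·0.00194544) = √(0.000485542) = 0.0220.
z = (0.5296 − 0.5164)/0.0220 = 0.0132/0.0220 = 0.60.
p-value = P(Z < 0.600) ≈ 0.7256; since p > α = 0.025, fail to reject H₀.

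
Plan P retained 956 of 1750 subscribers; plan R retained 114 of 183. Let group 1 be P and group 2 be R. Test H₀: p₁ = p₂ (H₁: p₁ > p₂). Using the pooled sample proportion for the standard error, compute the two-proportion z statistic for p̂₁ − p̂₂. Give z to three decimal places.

z = -1.985

p̂₁ = 956/1750 = 0.54629, p̂₂ = 114/183 = 0.62295.
Pooled p̂ = (956+114)/(1750+183) = 1070/1933 = 0.55354.
SE = √(0.247133 × 0.00603591) = 0.03862.
z = (0.54629 − 0.62295)/0.03862 = -0.07666/0.03862 = -1.985.
p-value = P(Z > -1.985) ≈ 0.9764.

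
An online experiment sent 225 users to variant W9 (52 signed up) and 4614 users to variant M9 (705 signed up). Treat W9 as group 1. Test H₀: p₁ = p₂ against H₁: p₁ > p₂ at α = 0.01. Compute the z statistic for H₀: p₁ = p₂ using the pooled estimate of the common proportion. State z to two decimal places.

p̂₁ = 52/225 ≈ 0.2311, p̂₂ = 705/4614 ≈ 0.1528.
Pooled p̂ = (52+705)/(225+4614) = 757/4839 = 0.1564.
SE = √(p̂(1−p̂)(1/n₁+1/n₂)) = √(0.1564·0.8436·0.00466118) = √(0.000615111) = 0.0248.
z = (0.2311 − 0.1528)/0.0248 = 0.0783/0.0248 = 3.16.
p-value = P(Z > 3.158) ≈ 0.0008; since p < α = 0.01, reject H₀.

z = 3.16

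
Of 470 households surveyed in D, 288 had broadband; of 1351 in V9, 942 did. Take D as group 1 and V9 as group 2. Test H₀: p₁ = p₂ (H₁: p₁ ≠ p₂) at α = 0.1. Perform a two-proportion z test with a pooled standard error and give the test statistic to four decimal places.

z = -3.3699

p̂₁ = 288/470 ≈ 0.6127660, p̂₂ = 942/1351 ≈ 0.6972613.
Pooled p̂ = (288+942)/(470+1351) = 1230/1821 = 0.6754530.
SE = √(0.219216 × 0.00286785) = 0.0250735.
z = (0.6127660 − 0.6972613)/0.0250735 = -0.0844953/0.0250735 = -3.3699.
p-value = 2·P(Z > 3.370) ≈ 0.0008, so at α = 0.1 we reject H₀.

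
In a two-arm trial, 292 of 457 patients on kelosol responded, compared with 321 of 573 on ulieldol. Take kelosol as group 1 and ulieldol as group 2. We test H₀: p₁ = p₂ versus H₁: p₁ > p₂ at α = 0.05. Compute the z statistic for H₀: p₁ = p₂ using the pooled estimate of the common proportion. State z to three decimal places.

z = 2.558

p̂₁ = 292/457 ≈ 0.638950, p̂₂ = 321/573 ≈ 0.560209.
Pooled p̂ = (292+321)/(457+573) = 613/1030 = 0.595146.
SE = √(0.240947 × 0.00393338) = 0.030785.
z = (0.638950 − 0.560209)/0.030785 = 0.078741/0.030785 = 2.558.
p-value = P(Z > 2.558) ≈ 0.0053, so at α = 0.05 we reject H₀.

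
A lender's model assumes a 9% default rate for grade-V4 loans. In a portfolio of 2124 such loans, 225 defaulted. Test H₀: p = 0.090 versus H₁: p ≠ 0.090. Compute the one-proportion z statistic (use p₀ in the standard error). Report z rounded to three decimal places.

z = 2.566

p̂ = 225/2124 ≈ 0.105932.
SE = √(p₀(1−p₀)/n) = √(0.0819/2124) = 0.006210.
z = (0.105932 − 0.09)/0.006210 = 0.015932/0.006210 = 2.566.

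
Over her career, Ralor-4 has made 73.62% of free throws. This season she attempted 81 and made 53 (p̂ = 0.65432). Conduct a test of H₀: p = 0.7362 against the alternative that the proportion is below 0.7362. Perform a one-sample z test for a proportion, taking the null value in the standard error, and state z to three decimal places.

p̂ = 53/81 ≈ 0.65432.
SE = √(p₀(1−p₀)/n) = √(0.19421/81) = 0.04897.
z = (0.65432 − 0.7362)/0.04897 = -0.08188/0.04897 = -1.672.
p-value = P(Z < -1.672) ≈ 0.0472.

z = -1.672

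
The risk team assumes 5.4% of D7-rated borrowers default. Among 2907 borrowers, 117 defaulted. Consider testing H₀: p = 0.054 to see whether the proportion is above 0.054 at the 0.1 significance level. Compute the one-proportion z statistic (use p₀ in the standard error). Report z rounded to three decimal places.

z = -3.281

p̂ = 117/2907 = 0.040248.
SE = √(p₀(1−p₀)/n) = √(0.051084/2907) = 0.004192.
z = (0.040248 − 0.054)/0.004192 = -0.013752/0.004192 = -3.281.
p-value = P(Z > -3.281) ≈ 0.9995. With α = 0.1, fail to reject H₀.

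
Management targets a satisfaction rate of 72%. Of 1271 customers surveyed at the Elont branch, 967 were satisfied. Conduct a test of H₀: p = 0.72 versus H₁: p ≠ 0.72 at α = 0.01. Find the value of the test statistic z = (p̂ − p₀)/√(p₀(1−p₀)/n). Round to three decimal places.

z = 3.241

p̂ = 967/1271 = 0.760818.
Under H₀, SE = √(0.72·0.28/1271) = √(0.000158615) = 0.012594.
z = (0.760818 − 0.72)/0.012594 = 0.040818/0.012594 = 3.241.
p-value = 2·P(Z > 3.241) ≈ 0.0012. With α = 0.01, reject H₀.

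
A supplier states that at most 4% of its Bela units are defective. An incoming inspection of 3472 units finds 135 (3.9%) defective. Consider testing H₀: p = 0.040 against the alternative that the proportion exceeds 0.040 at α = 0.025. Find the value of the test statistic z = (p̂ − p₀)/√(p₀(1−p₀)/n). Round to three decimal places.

p̂ = 135/3472 ≈ 0.03888.
Under H₀, SE = √(0.04·0.96/3472) = √(1.10599e-05) = 0.00333.
z = (0.03888 − 0.04)/0.00333 = -0.00112/0.00333 = -0.336.
p-value = P(Z > -0.336) ≈ 0.6316; since p > α = 0.025, fail to reject H₀.

z = -0.336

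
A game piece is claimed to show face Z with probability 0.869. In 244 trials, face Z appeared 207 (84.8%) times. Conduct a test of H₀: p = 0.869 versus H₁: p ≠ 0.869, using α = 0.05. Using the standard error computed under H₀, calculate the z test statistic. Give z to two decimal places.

z = -0.96

p̂ = 207/244 ≈ 0.84836.
Under H₀, SE = √(0.869·0.131/244) = √(0.000466553) = 0.02160.
z = (0.84836 − 0.869)/0.02160 = -0.02064/0.02160 = -0.96.
p-value = 2·P(Z > 0.956) ≈ 0.3393, so at α = 0.05 we fail to reject H₀.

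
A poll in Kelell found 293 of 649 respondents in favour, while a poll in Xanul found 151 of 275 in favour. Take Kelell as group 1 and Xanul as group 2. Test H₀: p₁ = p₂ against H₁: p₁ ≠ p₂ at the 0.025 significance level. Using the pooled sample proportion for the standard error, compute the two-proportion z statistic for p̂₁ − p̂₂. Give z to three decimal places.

p̂₁ = 293/649 = 0.45146, p̂₂ = 151/275 = 0.54909.
Pooled p̂ = (293+151)/(649+275) = 444/924 = 0.48052.
SE = √(0.249621 × 0.0051772) = 0.03595.
z = (0.45146 − 0.54909)/0.03595 = -0.09763/0.03595 = -2.716.
p-value = 2·P(Z > 2.716) ≈ 0.0066, so at α = 0.025 we reject H₀.

z = -2.716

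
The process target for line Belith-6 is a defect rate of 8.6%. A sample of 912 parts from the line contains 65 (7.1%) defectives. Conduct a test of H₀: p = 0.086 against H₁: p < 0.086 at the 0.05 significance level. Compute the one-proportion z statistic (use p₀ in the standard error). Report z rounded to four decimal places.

p̂ = 65/912 = 0.071272.
Standard error under H₀: √(0.086×0.914/912) = 0.009284.
z = (0.071272 − 0.086)/0.009284 = -0.014728/0.009284 = -1.5864.
p-value = P(Z < -1.586) ≈ 0.0563; since p > α = 0.05, fail to reject H₀.

z = -1.5864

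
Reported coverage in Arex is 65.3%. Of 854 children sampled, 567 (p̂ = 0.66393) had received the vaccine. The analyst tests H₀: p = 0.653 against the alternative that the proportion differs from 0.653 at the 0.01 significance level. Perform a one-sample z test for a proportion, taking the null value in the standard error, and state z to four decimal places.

p̂ = 567/854 = 0.663934.
Standard error under H₀: √(0.653×0.347/854) = 0.016289.
z = (0.663934 − 0.653)/0.016289 = 0.010934/0.016289 = 0.6713.
p-value = 2·P(Z > 0.671) ≈ 0.5020. With α = 0.01, fail to reject H₀.

z = 0.6713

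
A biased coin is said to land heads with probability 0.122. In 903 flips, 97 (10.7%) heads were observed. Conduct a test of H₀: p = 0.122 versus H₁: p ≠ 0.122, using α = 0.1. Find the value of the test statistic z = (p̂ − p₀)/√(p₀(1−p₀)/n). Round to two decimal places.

p̂ = 97/903 = 0.1074.
Under H₀, SE = √(0.122·0.878/903) = √(0.000118622) = 0.0109.
z = (0.1074 − 0.122)/0.0109 = -0.0146/0.0109 = -1.34.
Two-sided p-value ≈ 2·Φ(−1.339) = 0.1807, so at α = 0.1 we fail to reject H₀.

z = -1.34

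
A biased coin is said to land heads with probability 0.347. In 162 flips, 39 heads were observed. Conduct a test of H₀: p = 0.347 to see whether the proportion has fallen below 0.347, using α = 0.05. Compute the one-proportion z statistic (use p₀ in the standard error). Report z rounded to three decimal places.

z = -2.841

p̂ = 39/162 ≈ 0.24074.
SE = √(p₀(1−p₀)/n) = √(0.22659/162) = 0.03740.
z = (0.24074 − 0.347)/0.03740 = -0.10626/0.03740 = -2.841.
p-value = P(Z < -2.841) ≈ 0.0022; since p < α = 0.05, reject H₀.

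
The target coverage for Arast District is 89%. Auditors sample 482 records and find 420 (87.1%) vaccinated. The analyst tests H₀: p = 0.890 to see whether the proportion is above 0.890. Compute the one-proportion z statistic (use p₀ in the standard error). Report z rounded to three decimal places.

z = -1.307

p̂ = 420/482 ≈ 0.87137.
Under H₀, SE = √(0.89·0.11/482) = √(0.000203112) = 0.01425.
z = (0.87137 − 0.89)/0.01425 = -0.01863/0.01425 = -1.307.
p-value = P(Z > -1.307) ≈ 0.9044.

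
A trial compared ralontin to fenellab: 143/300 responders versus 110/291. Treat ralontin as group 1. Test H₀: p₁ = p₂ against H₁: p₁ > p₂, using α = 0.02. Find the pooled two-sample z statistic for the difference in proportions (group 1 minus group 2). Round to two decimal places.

p̂₁ = 143/300 = 0.47667, p̂₂ = 110/291 = 0.37801.
Pooled p̂ = (143+110)/(300+291) = 253/591 = 0.42809.
SE = √(p̂(1−p̂)(1/n₁+1/n₂)) = √(0.42809·0.57191·0.00676976) = √(0.00165743) = 0.04071.
z = (0.47667 − 0.37801)/0.04071 = 0.09866/0.04071 = 2.42.
p-value = P(Z > 2.423) ≈ 0.0077; since p < α = 0.02, reject H₀.

z = 2.42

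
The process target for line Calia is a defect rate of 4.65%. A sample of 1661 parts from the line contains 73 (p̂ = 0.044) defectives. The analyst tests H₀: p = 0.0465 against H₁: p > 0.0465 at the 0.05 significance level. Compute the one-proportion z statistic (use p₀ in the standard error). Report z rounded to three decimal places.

p̂ = 73/1661 = 0.043949.
SE = √(p₀(1−p₀)/n) = √(0.044338/1661) = 0.005167.
z = (0.043949 − 0.0465)/0.005167 = -0.002551/0.005167 = -0.494.
p-value = P(Z > -0.494) ≈ 0.6892; since p > α = 0.05, fail to reject H₀.

z = -0.494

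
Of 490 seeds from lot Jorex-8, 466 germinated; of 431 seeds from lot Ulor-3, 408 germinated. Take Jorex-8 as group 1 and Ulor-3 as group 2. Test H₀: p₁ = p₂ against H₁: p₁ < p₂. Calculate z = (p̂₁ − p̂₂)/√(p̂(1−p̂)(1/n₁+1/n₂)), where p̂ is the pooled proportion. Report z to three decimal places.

p̂₁ = 466/490 ≈ 0.951020, p̂₂ = 408/431 ≈ 0.946636.
Pooled p̂ = (466+408)/(490+431) = 874/921 = 0.948969.
SE = √(0.0484273 × 0.004361) = 0.014532.
z = (0.951020 − 0.946636)/0.014532 = 0.004384/0.014532 = 0.302.

z = 0.302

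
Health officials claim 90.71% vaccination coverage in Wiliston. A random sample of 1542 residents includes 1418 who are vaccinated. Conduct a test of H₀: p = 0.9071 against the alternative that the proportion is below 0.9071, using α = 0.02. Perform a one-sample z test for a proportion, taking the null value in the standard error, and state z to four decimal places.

z = 1.6889

p̂ = 1418/1542 ≈ 0.9195850.
Under H₀, SE = √(0.9071·0.0929/1542) = √(5.46495e-05) = 0.0073925.
z = (0.9195850 − 0.9071)/0.0073925 = 0.0124850/0.0073925 = 1.6889.
p-value = P(Z < 1.689) ≈ 0.9544, so at α = 0.02 we fail to reject H₀.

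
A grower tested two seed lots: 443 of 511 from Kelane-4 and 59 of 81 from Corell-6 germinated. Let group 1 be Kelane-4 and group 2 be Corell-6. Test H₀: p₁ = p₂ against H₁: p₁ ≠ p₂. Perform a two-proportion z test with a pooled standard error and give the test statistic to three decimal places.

p̂₁ = 443/511 ≈ 0.86693, p̂₂ = 59/81 ≈ 0.72840.
Pooled p̂ = (443+59)/(511+81) = 502/592 = 0.84797.
SE = √(p̂(1−p̂)(1/n₁+1/n₂)) = √(0.84797·0.15203·0.0143026) = √(0.00184382) = 0.04294.
z = (0.86693 − 0.72840)/0.04294 = 0.13853/0.04294 = 3.226.
Two-sided p-value ≈ 2·Φ(−3.226) = 0.0013.

z = 3.226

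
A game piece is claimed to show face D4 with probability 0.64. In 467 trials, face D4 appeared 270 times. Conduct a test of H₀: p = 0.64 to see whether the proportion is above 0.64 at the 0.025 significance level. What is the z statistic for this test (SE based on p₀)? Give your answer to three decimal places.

z = -2.784

p̂ = 270/467 = 0.57816.
SE = √(p₀(1−p₀)/n) = √(0.2304/467) = 0.02221.
z = (0.57816 − 0.64)/0.02221 = -0.06184/0.02221 = -2.784.
p-value = P(Z > -2.784) ≈ 0.9973; since p > α = 0.025, fail to reject H₀.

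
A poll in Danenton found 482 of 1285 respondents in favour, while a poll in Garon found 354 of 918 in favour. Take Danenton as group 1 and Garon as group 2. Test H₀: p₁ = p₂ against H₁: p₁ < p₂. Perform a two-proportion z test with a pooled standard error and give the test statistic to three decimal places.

p̂₁ = 482/1285 ≈ 0.37510, p̂₂ = 354/918 ≈ 0.38562.
Pooled p̂ = (482+354)/(1285+918) = 836/2203 = 0.37948.
SE = √(p̂(1−p̂)(1/n₁+1/n₂)) = √(0.37948·0.62052·0.00186753) = √(0.000439759) = 0.02097.
z = (0.37510 − 0.38562)/0.02097 = -0.01052/0.02097 = -0.502.
p-value = P(Z < -0.502) ≈ 0.3079.

z = -0.502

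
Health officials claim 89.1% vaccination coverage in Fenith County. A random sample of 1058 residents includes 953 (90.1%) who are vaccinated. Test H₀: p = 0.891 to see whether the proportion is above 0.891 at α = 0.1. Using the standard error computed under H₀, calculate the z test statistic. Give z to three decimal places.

z = 1.018

p̂ = 953/1058 = 0.900756.
Under H₀, SE = √(0.891·0.109/1058) = √(9.17949e-05) = 0.009581.
z = (0.900756 − 0.891)/0.009581 = 0.009756/0.009581 = 1.018.
p-value = P(Z > 1.018) ≈ 0.1543; since p > α = 0.1, fail to reject H₀.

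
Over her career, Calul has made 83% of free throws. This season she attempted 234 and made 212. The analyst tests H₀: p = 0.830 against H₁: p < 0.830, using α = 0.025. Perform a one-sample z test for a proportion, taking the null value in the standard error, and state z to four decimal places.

p̂ = 212/234 = 0.905983.
SE = √(p₀(1−p₀)/n) = √(0.1411/234) = 0.024556.
z = (0.905983 − 0.83)/0.024556 = 0.075983/0.024556 = 3.0943.
p-value = P(Z < 3.094) ≈ 0.9990, so at α = 0.025 we fail to reject H₀.

z = 3.0943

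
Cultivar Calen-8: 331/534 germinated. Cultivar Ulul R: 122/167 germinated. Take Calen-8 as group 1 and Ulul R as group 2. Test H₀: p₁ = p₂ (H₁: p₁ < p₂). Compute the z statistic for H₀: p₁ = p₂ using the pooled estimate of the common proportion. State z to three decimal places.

p̂₁ = 331/534 ≈ 0.61985, p̂₂ = 122/167 ≈ 0.73054.
Pooled p̂ = (331+122)/(534+167) = 453/701 = 0.64622.
SE = √(p̂(1−p̂)(1/n₁+1/n₂)) = √(0.64622·0.35378·0.00786068) = √(0.00179711) = 0.04239.
z = (0.61985 − 0.73054)/0.04239 = -0.11069/0.04239 = -2.611.
p-value = P(Z < -2.611) ≈ 0.0045.

z = -2.611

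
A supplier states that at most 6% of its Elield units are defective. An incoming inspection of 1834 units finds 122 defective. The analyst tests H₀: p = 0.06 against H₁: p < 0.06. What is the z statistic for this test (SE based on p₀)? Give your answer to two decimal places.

p̂ = 122/1834 = 0.0665.
Standard error under H₀: √(0.06×0.94/1834) = 0.0055.
z = (0.0665 − 0.06)/0.0055 = 0.0065/0.0055 = 1.18.

z = 1.18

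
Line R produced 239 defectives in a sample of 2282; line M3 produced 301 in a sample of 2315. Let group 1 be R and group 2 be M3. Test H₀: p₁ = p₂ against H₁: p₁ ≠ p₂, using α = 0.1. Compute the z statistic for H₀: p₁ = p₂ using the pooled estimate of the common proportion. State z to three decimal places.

z = -2.663

p̂₁ = 239/2282 = 0.104733, p̂₂ = 301/2315 = 0.130022.
Pooled p̂ = (239+301)/(2282+2315) = 540/4597 = 0.117468.
SE = √(0.103669 × 0.000870178) = 0.009498.
z = (0.104733 − 0.130022)/0.009498 = -0.025289/0.009498 = -2.663.
Two-sided p-value ≈ 2·Φ(−2.663) = 0.0078. With α = 0.1, reject H₀.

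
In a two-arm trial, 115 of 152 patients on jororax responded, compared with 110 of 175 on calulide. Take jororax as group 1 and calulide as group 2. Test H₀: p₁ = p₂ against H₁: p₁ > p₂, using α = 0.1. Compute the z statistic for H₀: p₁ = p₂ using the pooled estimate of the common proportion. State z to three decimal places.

p̂₁ = 115/152 ≈ 0.75658, p̂₂ = 110/175 ≈ 0.62857.
Pooled p̂ = (115+110)/(152+175) = 225/327 = 0.68807.
SE = √(p̂(1−p̂)(1/n₁+1/n₂)) = √(0.68807·0.31193·0.0122932) = √(0.00263848) = 0.05137.
z = (0.75658 − 0.62857)/0.05137 = 0.12801/0.05137 = 2.492.
p-value = P(Z > 2.492) ≈ 0.0064, so at α = 0.1 we reject H₀.

z = 2.492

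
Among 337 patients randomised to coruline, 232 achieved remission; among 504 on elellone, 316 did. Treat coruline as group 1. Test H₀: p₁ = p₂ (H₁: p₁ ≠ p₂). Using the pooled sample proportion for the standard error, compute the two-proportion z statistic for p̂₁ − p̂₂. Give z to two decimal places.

p̂₁ = 232/337 ≈ 0.6884, p̂₂ = 316/504 ≈ 0.6270.
Pooled p̂ = (232+316)/(337+504) = 548/841 = 0.6516.
SE = √(0.227016 × 0.00495149) = 0.0335.
z = (0.6884 − 0.6270)/0.0335 = 0.0614/0.0335 = 1.83.
Two-sided p-value ≈ 2·Φ(−1.833) = 0.0669.

z = 1.83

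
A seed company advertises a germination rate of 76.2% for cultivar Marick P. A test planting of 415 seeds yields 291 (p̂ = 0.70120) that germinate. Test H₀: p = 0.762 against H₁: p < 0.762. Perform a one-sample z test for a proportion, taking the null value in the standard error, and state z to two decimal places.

p̂ = 291/415 ≈ 0.7012.
Standard error under H₀: √(0.762×0.238/415) = 0.0209.
z = (0.7012 − 0.762)/0.0209 = -0.0608/0.0209 = -2.91.

z = -2.91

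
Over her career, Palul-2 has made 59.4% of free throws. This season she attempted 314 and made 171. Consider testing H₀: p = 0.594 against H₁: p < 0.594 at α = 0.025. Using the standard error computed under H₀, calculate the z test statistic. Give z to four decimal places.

z = -1.7830

p̂ = 171/314 = 0.544586.
SE = √(p₀(1−p₀)/n) = √(0.24116/314) = 0.027714.
z = (0.544586 − 0.594)/0.027714 = -0.049414/0.027714 = -1.7830.
p-value = P(Z < -1.783) ≈ 0.0373. With α = 0.025, fail to reject H₀.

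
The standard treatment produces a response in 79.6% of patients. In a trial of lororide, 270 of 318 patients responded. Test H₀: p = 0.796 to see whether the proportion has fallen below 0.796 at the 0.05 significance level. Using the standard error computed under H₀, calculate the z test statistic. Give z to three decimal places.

p̂ = 270/318 = 0.84906.
Under H₀, SE = √(0.796·0.204/318) = √(0.000510642) = 0.02260.
z = (0.84906 − 0.796)/0.02260 = 0.05306/0.02260 = 2.348.
p-value = P(Z < 2.348) ≈ 0.9906. With α = 0.05, fail to reject H₀.

z = 2.348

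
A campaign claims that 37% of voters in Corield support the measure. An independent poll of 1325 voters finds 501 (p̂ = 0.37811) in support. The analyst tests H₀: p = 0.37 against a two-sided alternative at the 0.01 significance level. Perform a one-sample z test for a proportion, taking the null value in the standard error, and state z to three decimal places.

p̂ = 501/1325 = 0.37811.
Standard error under H₀: √(0.37×0.63/1325) = 0.01326.
z = (0.37811 − 0.37)/0.01326 = 0.00811/0.01326 = 0.612.
Two-sided p-value ≈ 2·Φ(−0.612) = 0.5407, so at α = 0.01 we fail to reject H₀.

z = 0.612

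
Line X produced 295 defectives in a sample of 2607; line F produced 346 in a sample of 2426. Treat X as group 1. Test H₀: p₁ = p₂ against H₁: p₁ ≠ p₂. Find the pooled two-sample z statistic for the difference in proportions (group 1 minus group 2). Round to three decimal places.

z = -3.133

p̂₁ = 295/2607 = 0.113157, p̂₂ = 346/2426 = 0.142622.
Pooled p̂ = (295+346)/(2607+2426) = 641/5033 = 0.127359.
SE = √(p̂(1−p̂)(1/n₁+1/n₂)) = √(0.127359·0.872641·0.000795784) = √(8.84426e-05) = 0.009404.
z = (0.113157 − 0.142622)/0.009404 = -0.029465/0.009404 = -3.133.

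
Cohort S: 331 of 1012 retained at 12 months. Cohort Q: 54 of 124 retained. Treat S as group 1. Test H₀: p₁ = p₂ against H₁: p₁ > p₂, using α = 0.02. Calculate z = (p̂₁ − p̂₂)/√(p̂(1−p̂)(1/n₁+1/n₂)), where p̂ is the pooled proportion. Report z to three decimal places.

p̂₁ = 331/1012 = 0.32708, p̂₂ = 54/124 = 0.43548.
Pooled p̂ = (331+54)/(1012+124) = 385/1136 = 0.33891.
SE = √(0.22405 × 0.00905266) = 0.04504.
z = (0.32708 − 0.43548)/0.04504 = -0.10840/0.04504 = -2.407.
p-value = P(Z > -2.407) ≈ 0.9920. With α = 0.02, fail to reject H₀.

z = -2.407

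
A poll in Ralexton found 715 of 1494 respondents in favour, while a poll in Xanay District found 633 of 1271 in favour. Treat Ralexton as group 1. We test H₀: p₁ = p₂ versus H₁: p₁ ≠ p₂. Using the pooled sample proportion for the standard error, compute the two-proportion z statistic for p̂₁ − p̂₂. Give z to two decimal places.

p̂₁ = 715/1494 ≈ 0.4786, p̂₂ = 633/1271 ≈ 0.4980.
Pooled p̂ = (715+633)/(1494+1271) = 1348/2765 = 0.4875.
SE = √(p̂(1−p̂)(1/n₁+1/n₂)) = √(0.4875·0.5125·0.00145613) = √(0.000363805) = 0.0191.
z = (0.4786 − 0.4980)/0.0191 = -0.0194/0.0191 = -1.02.

z = -1.02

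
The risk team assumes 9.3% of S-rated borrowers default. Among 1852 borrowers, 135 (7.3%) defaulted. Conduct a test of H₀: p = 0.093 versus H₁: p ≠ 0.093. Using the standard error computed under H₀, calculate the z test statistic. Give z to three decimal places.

p̂ = 135/1852 = 0.07289.
Standard error under H₀: √(0.093×0.907/1852) = 0.00675.
z = (0.07289 − 0.093)/0.00675 = -0.02011/0.00675 = -2.979.

z = -2.979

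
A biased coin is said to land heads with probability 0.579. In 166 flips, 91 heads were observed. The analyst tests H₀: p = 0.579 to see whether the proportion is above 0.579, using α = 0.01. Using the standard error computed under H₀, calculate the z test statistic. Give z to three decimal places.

p̂ = 91/166 = 0.54819.
Standard error under H₀: √(0.579×0.421/166) = 0.03832.
z = (0.54819 − 0.579)/0.03832 = -0.03081/0.03832 = -0.804.
p-value = P(Z > -0.804) ≈ 0.7893; since p > α = 0.01, fail to reject H₀.

z = -0.804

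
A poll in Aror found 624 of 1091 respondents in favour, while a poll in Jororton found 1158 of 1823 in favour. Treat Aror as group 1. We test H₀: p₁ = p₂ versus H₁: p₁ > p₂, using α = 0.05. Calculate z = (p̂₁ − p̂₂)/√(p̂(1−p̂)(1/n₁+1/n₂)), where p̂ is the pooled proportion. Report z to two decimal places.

p̂₁ = 624/1091 ≈ 0.57195, p̂₂ = 1158/1823 ≈ 0.63522.
Pooled p̂ = (624+1158)/(1091+1823) = 1782/2914 = 0.61153.
SE = √(0.237561 × 0.00146514) = 0.01866.
z = (0.57195 − 0.63522)/0.01866 = -0.06327/0.01866 = -3.39.
p-value = P(Z > -3.391) ≈ 0.9997; since p > α = 0.05, fail to reject H₀.

z = -3.39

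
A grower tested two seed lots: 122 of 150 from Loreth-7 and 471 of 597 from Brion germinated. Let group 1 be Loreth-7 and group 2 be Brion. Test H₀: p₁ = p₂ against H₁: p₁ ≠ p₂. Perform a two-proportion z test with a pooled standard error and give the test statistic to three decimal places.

z = 0.660

p̂₁ = 122/150 = 0.81333, p̂₂ = 471/597 = 0.78894.
Pooled p̂ = (122+471)/(150+597) = 593/747 = 0.79384.
SE = √(p̂(1−p̂)(1/n₁+1/n₂)) = √(0.79384·0.20616·0.00834171) = √(0.00136518) = 0.03695.
z = (0.81333 − 0.78894)/0.03695 = 0.02439/0.03695 = 0.660.
Two-sided p-value ≈ 2·Φ(−0.660) = 0.5092.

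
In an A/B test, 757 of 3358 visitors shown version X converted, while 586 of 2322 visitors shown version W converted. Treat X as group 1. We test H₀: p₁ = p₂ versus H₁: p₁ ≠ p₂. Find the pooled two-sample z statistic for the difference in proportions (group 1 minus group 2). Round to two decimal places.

p̂₁ = 757/3358 ≈ 0.2254, p̂₂ = 586/2322 ≈ 0.2524.
Pooled p̂ = (757+586)/(3358+2322) = 1343/5680 = 0.2364.
SE = √(p̂(1−p̂)(1/n₁+1/n₂)) = √(0.2364·0.7636·0.00072846) = √(0.000131515) = 0.0115.
z = (0.2254 − 0.2524)/0.0115 = -0.0270/0.0115 = -2.35.
Two-sided p-value ≈ 2·Φ(−2.349) = 0.0188.

z = -2.35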